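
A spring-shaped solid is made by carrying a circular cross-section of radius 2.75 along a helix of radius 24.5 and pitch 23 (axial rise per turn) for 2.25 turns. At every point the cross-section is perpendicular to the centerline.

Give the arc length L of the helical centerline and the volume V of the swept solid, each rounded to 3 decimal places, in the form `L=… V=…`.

2πR = 2π·24.5 = 153.938040
per-turn = √(153.938040² + 23²) = √(23696.9202 + 529) = √24225.9202 = 155.646780
L = 2.25 × 155.646780 = 350.205255
V = π·2.75² × L = 23.758294 × 350.205255 = 8320.279571

L=350.205 V=8320.280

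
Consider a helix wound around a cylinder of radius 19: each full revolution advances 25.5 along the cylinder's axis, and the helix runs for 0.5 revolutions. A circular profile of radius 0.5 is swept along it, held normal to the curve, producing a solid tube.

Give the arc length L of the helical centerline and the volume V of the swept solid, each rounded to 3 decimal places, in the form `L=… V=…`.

2πR = 2π·19 = 119.380521
per-turn = √(119.380521² + 25.5²) = √(14251.7088 + 650.25) = √14901.9588 = 122.073579
L = 0.5 × 122.073579 = 61.036790
V = π·0.5² × L = 0.785398 × 61.036790 = 47.938182

L=61.037 V=47.938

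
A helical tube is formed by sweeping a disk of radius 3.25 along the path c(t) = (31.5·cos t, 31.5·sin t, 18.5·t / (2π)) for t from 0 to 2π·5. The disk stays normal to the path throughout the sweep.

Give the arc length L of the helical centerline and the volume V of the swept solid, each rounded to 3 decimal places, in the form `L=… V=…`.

L=993.915 V=32981.165

2πR = 2π·31.5 = 197.920337
per-turn = √(197.920337² + 18.5²) = √(39172.4599 + 342.25) = √39514.7099 = 198.783072
L = 5 × 198.783072 = 993.915362
V = π·3.25² × L = 33.183072 × 993.915362 = 32981.165418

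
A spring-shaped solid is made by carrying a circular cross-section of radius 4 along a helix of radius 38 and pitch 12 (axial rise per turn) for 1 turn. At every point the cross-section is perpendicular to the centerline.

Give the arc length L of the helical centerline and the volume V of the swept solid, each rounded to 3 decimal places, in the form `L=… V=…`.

L=239.062 V=12016.587

2πR = 2π·38 = 238.761042
per-turn = √(238.761042² + 12²) = √(57006.8350 + 144) = √57150.8350 = 239.062408
L = 1 × 239.062408 = 239.062408
V = π·4² × L = 50.265482 × 239.062408 = 12016.587286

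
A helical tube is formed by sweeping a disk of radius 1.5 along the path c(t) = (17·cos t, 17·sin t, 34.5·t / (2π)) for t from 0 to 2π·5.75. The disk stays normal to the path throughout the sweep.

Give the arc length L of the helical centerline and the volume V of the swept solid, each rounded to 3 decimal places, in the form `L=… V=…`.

2πR = 2π·17 = 106.814150
per-turn = √(106.814150² + 34.5²) = √(11409.2627 + 1190.25) = √12599.5127 = 112.247551
L = 5.75 × 112.247551 = 645.423418
V = π·1.5² × L = 7.068583 × 645.423418 = 4562.229303

L=645.423 V=4562.229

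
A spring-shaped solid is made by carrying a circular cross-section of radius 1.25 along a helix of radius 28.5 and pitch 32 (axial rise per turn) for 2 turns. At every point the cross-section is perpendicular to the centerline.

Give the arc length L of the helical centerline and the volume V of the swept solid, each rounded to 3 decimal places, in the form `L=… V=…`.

L=363.815 V=1785.873

2πR = 2π·28.5 = 179.070781
per-turn = √(179.070781² + 32²) = √(32066.3447 + 1024) = √33090.3447 = 181.907517
L = 2 × 181.907517 = 363.815034
V = π·1.25² × L = 4.908739 × 363.815034 = 1785.872871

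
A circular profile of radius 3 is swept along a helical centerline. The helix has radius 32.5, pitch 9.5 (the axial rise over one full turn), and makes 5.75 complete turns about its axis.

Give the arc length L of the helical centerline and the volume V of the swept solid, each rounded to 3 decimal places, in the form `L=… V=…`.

L=1175.440 V=33234.789

2πR = 2π·32.5 = 204.203522
per-turn = √(204.203522² + 9.5²) = √(41699.0786 + 90.25) = √41789.3286 = 204.424384
L = 5.75 × 204.424384 = 1175.440205
V = π·3² × L = 28.274334 × 1175.440205 = 33234.788828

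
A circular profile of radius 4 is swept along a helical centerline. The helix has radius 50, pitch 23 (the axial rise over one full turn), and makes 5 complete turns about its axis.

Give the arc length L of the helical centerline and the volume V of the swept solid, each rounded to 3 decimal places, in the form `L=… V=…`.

L=1575.000 V=79168.152

2πR = 2π·50 = 314.159265
per-turn = √(314.159265² + 23²) = √(98696.0440 + 529) = √99225.0440 = 315.000070
L = 5 × 315.000070 = 1575.000349
V = π·4² × L = 50.265482 × 1575.000349 = 79168.152428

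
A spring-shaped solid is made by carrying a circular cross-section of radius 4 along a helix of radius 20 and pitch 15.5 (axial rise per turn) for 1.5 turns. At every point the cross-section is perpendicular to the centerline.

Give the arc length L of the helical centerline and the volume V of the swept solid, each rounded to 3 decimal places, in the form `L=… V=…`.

2πR = 2π·20 = 125.663706
per-turn = √(125.663706² + 15.5²) = √(15791.3670 + 240.25) = √16031.6170 = 126.616022
L = 1.5 × 126.616022 = 189.924033
V = π·4² × L = 50.265482 × 189.924033 = 9546.623153

L=189.924 V=9546.623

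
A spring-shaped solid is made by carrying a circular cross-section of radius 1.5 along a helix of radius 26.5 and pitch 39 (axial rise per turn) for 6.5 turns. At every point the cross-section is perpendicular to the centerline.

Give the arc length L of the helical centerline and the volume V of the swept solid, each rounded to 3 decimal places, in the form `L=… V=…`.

2πR = 2π·26.5 = 166.504411
per-turn = √(166.504411² + 39²) = √(27723.7188 + 1521) = √29244.7188 = 171.010873
L = 6.5 × 171.010873 = 1111.570676
V = π·1.5² × L = 7.068583 × 1111.570676 = 7857.230107

L=1111.571 V=7857.230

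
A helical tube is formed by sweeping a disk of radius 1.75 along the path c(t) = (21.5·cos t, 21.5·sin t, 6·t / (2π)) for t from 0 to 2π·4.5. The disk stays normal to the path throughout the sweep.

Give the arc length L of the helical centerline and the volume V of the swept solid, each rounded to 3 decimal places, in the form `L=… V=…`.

2πR = 2π·21.5 = 135.088484
per-turn = √(135.088484² + 6²) = √(18248.8985 + 36) = √18284.8985 = 135.221664
L = 4.5 × 135.221664 = 608.497490
V = π·1.75² × L = 9.621128 × 608.497490 = 5854.431936

L=608.497 V=5854.432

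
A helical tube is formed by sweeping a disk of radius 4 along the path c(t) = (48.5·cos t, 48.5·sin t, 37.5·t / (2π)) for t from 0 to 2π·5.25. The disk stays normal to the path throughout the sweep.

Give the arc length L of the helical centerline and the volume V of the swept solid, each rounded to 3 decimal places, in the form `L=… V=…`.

2πR = 2π·48.5 = 304.734487
per-turn = √(304.734487² + 37.5²) = √(92863.1078 + 1406.25) = √94269.3578 = 307.033154
L = 5.25 × 307.033154 = 1611.924060
V = π·4² × L = 50.265482 × 1611.924060 = 81024.140552

L=1611.924 V=81024.141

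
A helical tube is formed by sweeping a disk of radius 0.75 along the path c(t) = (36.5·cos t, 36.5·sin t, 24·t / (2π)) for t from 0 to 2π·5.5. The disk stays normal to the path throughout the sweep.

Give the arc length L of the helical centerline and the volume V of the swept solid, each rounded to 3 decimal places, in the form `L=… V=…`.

2πR = 2π·36.5 = 229.336264
per-turn = √(229.336264² + 24²) = √(52595.1219 + 576) = √53171.1219 = 230.588642
L = 5.5 × 230.588642 = 1268.237531
V = π·0.75² × L = 1.767146 × 1268.237531 = 2241.160713

L=1268.238 V=2241.161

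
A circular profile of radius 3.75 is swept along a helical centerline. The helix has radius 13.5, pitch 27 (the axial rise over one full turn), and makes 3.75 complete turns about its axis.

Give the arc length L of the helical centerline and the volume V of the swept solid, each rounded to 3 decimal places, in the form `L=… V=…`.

L=333.812 V=14747.361

2πR = 2π·13.5 = 84.823002
per-turn = √(84.823002² + 27²) = √(7194.9416 + 729) = √7923.9416 = 89.016524
L = 3.75 × 89.016524 = 333.811966
V = π·3.75² × L = 44.178647 × 333.811966 = 14747.360922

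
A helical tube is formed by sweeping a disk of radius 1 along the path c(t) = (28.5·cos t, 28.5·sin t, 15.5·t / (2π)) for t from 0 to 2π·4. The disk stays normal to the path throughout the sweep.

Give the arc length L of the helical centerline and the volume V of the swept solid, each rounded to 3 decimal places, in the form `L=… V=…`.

2πR = 2π·28.5 = 179.070781
per-turn = √(179.070781² + 15.5²) = √(32066.3447 + 240.25) = √32306.5947 = 179.740354
L = 4 × 179.740354 = 718.961414
V = π·1² × L = 3.141593 × 718.961414 = 2258.683897

L=718.961 V=2258.684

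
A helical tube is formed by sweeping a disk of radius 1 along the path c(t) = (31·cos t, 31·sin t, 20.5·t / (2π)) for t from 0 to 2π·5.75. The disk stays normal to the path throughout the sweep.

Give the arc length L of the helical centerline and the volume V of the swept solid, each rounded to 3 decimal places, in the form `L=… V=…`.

L=1126.164 V=3537.948

2πR = 2π·31 = 194.778745
per-turn = √(194.778745² + 20.5²) = √(37938.7593 + 420.25) = √38359.0093 = 195.854562
L = 5.75 × 195.854562 = 1126.163729
V = π·1² × L = 3.141593 × 1126.163729 = 3537.947699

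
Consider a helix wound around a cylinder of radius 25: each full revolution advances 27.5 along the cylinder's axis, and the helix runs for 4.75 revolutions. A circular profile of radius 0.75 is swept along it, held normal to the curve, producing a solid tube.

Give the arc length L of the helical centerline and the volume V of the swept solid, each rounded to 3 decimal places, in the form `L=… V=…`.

L=757.476 V=1338.571

2πR = 2π·25 = 157.079633
per-turn = √(157.079633² + 27.5²) = √(24674.0110 + 756.25) = √25430.2610 = 159.468683
L = 4.75 × 159.468683 = 757.476246
V = π·0.75² × L = 1.767146 × 757.476246 = 1338.571019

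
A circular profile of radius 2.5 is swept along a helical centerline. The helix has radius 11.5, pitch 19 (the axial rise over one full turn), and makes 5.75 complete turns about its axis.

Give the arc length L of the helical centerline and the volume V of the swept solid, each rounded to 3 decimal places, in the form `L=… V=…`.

2πR = 2π·11.5 = 72.256631
per-turn = √(72.256631² + 19²) = √(5221.0207 + 361) = √5582.0207 = 74.712922
L = 5.75 × 74.712922 = 429.599302
V = π·2.5² × L = 19.634954 × 429.599302 = 8435.162571

L=429.599 V=8435.163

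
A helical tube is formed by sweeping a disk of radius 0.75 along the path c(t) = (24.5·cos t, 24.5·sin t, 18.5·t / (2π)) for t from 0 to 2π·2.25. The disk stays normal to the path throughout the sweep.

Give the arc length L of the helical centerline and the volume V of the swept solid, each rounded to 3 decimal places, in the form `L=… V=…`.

L=348.853 V=616.474

2πR = 2π·24.5 = 153.938040
per-turn = √(153.938040² + 18.5²) = √(23696.9202 + 342.25) = √24039.1702 = 155.045703
L = 2.25 × 155.045703 = 348.852833
V = π·0.75² × L = 1.767146 × 348.852833 = 616.473842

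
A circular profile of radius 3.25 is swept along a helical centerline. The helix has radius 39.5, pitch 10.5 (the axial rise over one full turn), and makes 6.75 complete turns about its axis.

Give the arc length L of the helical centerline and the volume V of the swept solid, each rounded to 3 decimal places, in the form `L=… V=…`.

2πR = 2π·39.5 = 248.185820
per-turn = √(248.185820² + 10.5²) = √(61596.2011 + 110.25) = √61706.4511 = 248.407832
L = 6.75 × 248.407832 = 1676.752867
V = π·3.25² × L = 33.183072 × 1676.752867 = 55639.811786

L=1676.753 V=55639.812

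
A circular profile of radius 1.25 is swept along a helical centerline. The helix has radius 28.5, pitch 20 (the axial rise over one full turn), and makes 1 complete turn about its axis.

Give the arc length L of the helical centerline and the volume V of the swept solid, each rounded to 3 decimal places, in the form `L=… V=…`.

2πR = 2π·28.5 = 179.070781
per-turn = √(179.070781² + 20²) = √(32066.3447 + 400) = √32466.3447 = 180.184197
L = 1 × 180.184197 = 180.184197
V = π·1.25² × L = 4.908739 × 180.184197 = 884.477107

L=180.184 V=884.477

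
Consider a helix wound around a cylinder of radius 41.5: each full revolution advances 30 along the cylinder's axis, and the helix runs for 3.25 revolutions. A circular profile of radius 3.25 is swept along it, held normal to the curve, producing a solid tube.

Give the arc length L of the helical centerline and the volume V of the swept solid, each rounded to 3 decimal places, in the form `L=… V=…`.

2πR = 2π·41.5 = 260.752190
per-turn = √(260.752190² + 30²) = √(67991.7047 + 900) = √68891.7047 = 262.472293
L = 3.25 × 262.472293 = 853.034953
V = π·3.25² × L = 33.183072 × 853.034953 = 28306.320609

L=853.035 V=28306.321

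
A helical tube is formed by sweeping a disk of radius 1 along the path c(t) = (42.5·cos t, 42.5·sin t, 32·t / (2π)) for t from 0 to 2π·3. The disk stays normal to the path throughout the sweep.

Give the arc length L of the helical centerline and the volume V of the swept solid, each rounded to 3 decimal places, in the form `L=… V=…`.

2πR = 2π·42.5 = 267.035376
per-turn = √(267.035376² + 32²) = √(71307.8918 + 1024) = √72331.8918 = 268.945890
L = 3 × 268.945890 = 806.837670
V = π·1² × L = 3.141593 × 806.837670 = 2534.755298

L=806.838 V=2534.755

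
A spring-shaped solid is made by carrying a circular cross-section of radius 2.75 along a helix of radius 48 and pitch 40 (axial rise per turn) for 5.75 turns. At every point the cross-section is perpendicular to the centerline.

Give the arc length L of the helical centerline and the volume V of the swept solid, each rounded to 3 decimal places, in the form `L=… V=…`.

2πR = 2π·48 = 301.592895
per-turn = √(301.592895² + 40²) = √(90958.2742 + 1600) = √92558.2742 = 304.233914
L = 5.75 × 304.233914 = 1749.345003
V = π·2.75² × L = 23.758294 × 1749.345003 = 41561.453663

L=1749.345 V=41561.454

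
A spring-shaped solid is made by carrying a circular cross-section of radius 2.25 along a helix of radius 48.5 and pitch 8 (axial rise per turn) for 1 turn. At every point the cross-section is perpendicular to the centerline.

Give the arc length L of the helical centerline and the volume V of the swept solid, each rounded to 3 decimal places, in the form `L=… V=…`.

L=304.839 V=4848.262

2πR = 2π·48.5 = 304.734487
per-turn = √(304.734487² + 8²) = √(92863.1078 + 64) = √92927.1078 = 304.839479
L = 1 × 304.839479 = 304.839479
V = π·2.25² × L = 15.904313 × 304.839479 = 4848.262427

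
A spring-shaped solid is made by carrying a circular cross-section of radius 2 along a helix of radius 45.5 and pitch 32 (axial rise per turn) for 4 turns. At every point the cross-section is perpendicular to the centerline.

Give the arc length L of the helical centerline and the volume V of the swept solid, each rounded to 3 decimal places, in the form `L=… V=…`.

L=1150.681 V=14459.886

2πR = 2π·45.5 = 285.884931
per-turn = √(285.884931² + 32²) = √(81730.1940 + 1024) = √82754.1940 = 287.670287
L = 4 × 287.670287 = 1150.681148
V = π·2² × L = 12.566371 × 1150.681148 = 14459.885767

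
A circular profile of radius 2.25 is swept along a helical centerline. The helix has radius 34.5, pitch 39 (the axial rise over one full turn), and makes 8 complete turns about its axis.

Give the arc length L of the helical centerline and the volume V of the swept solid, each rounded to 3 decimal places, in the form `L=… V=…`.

L=1762.002 V=28023.435

2πR = 2π·34.5 = 216.769893
per-turn = √(216.769893² + 39²) = √(46989.1866 + 1521) = √48510.1866 = 220.250282
L = 8 × 220.250282 = 1762.002253
V = π·2.25² × L = 15.904313 × 1762.002253 = 28023.435001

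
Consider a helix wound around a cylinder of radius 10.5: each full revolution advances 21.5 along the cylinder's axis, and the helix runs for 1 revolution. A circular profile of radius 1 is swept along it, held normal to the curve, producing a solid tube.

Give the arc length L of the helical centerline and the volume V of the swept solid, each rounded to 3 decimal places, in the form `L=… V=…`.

2πR = 2π·10.5 = 65.973446
per-turn = √(65.973446² + 21.5²) = √(4352.4955 + 462.25) = √4814.7455 = 69.388367
L = 1 × 69.388367 = 69.388367
V = π·1² × L = 3.141593 × 69.388367 = 217.989986

L=69.388 V=217.990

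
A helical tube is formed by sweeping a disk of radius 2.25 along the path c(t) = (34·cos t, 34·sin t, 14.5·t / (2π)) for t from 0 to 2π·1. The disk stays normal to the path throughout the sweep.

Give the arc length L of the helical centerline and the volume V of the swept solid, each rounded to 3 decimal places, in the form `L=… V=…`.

2πR = 2π·34 = 213.628300
per-turn = √(213.628300² + 14.5²) = √(45637.0508 + 210.25) = √45847.3008 = 214.119828
L = 1 × 214.119828 = 214.119828
V = π·2.25² × L = 15.904313 × 214.119828 = 3405.428723

L=214.120 V=3405.429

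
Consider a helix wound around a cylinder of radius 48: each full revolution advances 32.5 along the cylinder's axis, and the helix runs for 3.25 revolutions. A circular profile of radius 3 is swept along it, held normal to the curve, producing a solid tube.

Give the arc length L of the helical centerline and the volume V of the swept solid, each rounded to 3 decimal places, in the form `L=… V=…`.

2πR = 2π·48 = 301.592895
per-turn = √(301.592895² + 32.5²) = √(90958.2742 + 1056.25) = √92014.5242 = 303.338959
L = 3.25 × 303.338959 = 985.851617
V = π·3² × L = 28.274334 × 985.851617 = 27874.297788

L=985.852 V=27874.298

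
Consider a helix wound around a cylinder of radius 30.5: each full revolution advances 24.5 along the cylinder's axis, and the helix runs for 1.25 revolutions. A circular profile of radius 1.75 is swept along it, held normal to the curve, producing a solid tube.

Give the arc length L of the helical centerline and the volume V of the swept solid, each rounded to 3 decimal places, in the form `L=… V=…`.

2πR = 2π·30.5 = 191.637152
per-turn = √(191.637152² + 24.5²) = √(36724.7980 + 600.25) = √37325.0480 = 193.196915
L = 1.25 × 193.196915 = 241.496144
V = π·1.75² × L = 9.621128 × 241.496144 = 2323.465191

L=241.496 V=2323.465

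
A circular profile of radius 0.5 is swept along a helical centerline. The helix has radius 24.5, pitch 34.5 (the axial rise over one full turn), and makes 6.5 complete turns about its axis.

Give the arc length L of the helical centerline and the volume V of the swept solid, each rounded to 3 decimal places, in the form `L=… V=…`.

L=1025.418 V=805.362

2πR = 2π·24.5 = 153.938040
per-turn = √(153.938040² + 34.5²) = √(23696.9202 + 1190.25) = √24887.1702 = 157.756680
L = 6.5 × 157.756680 = 1025.418422
V = π·0.5² × L = 0.785398 × 1025.418422 = 805.361745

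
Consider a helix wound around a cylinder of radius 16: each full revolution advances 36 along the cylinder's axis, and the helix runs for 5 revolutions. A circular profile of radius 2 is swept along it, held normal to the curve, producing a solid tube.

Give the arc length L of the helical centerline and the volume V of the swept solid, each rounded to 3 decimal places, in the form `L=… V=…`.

2πR = 2π·16 = 100.530965
per-turn = √(100.530965² + 36²) = √(10106.4749 + 1296) = √11402.4749 = 106.782372
L = 5 × 106.782372 = 533.911859
V = π·2² × L = 12.566371 × 533.911859 = 6709.334290

L=533.912 V=6709.334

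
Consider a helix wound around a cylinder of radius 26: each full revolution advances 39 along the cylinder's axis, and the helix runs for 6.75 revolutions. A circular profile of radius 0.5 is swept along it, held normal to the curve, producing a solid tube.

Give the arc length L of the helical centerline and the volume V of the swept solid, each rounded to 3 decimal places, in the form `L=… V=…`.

2πR = 2π·26 = 163.362818
per-turn = √(163.362818² + 39²) = √(26687.4103 + 1521) = √28208.4103 = 167.953596
L = 6.75 × 167.953596 = 1133.686771
V = π·0.5² × L = 0.785398 × 1133.686771 = 890.395508

L=1133.687 V=890.396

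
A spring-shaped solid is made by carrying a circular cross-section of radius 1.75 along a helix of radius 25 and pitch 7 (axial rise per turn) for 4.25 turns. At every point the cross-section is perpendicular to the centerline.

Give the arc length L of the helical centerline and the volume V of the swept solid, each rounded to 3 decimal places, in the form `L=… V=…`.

L=668.251 V=6429.328

2πR = 2π·25 = 157.079633
per-turn = √(157.079633² + 7²) = √(24674.0110 + 49) = √24723.0110 = 157.235527
L = 4.25 × 157.235527 = 668.250990
V = π·1.75² × L = 9.621128 × 668.250990 = 6429.327982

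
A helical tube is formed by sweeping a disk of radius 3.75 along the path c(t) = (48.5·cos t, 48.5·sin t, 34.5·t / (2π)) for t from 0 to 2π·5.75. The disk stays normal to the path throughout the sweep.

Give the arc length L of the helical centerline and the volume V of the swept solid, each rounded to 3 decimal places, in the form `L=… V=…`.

2πR = 2π·48.5 = 304.734487
per-turn = √(304.734487² + 34.5²) = √(92863.1078 + 1190.25) = √94053.3578 = 306.681199
L = 5.75 × 306.681199 = 1763.416894
V = π·3.75² × L = 44.178647 × 1763.416894 = 77905.371936

L=1763.417 V=77905.372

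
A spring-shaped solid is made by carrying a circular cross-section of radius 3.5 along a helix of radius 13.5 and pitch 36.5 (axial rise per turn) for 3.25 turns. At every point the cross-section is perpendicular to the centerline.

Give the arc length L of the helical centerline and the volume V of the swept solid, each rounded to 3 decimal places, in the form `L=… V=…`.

L=300.114 V=11549.743

2πR = 2π·13.5 = 84.823002
per-turn = √(84.823002² + 36.5²) = √(7194.9416 + 1332.25) = √8527.1916 = 92.342794
L = 3.25 × 92.342794 = 300.114081
V = π·3.5² × L = 38.484510 × 300.114081 = 11549.743337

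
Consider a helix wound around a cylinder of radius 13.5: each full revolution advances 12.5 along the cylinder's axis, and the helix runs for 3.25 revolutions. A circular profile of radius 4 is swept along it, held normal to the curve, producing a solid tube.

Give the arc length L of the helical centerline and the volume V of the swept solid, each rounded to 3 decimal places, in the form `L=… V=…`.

L=278.652 V=14006.579

2πR = 2π·13.5 = 84.823002
per-turn = √(84.823002² + 12.5²) = √(7194.9416 + 156.25) = √7351.1916 = 85.739090
L = 3.25 × 85.739090 = 278.652044
V = π·4² × L = 50.265482 × 278.652044 = 14006.579406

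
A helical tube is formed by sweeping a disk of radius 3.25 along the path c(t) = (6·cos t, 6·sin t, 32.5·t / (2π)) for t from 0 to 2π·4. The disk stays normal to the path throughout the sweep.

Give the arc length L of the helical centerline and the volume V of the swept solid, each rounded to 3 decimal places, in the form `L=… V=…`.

2πR = 2π·6 = 37.699112
per-turn = √(37.699112² + 32.5²) = √(1421.2230 + 1056.25) = √2477.4730 = 49.774221
L = 4 × 49.774221 = 199.096882
V = π·3.25² × L = 33.183072 × 199.096882 = 6606.646261

L=199.097 V=6606.646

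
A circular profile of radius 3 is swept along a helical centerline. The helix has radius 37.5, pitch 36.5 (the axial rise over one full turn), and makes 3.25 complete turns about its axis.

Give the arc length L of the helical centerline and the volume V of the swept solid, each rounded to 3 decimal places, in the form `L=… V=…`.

L=774.897 V=21909.693

2πR = 2π·37.5 = 235.619449
per-turn = √(235.619449² + 36.5²) = √(55516.5248 + 1332.25) = √56848.7748 = 238.429811
L = 3.25 × 238.429811 = 774.896886
V = π·3² × L = 28.274334 × 774.896886 = 21909.693269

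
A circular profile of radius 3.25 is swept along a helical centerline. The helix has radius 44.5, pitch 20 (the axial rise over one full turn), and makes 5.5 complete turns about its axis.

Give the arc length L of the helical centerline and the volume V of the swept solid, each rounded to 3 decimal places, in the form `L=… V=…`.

2πR = 2π·44.5 = 279.601746
per-turn = √(279.601746² + 20²) = √(78177.1365 + 400) = √78577.1365 = 280.316137
L = 5.5 × 280.316137 = 1541.738752
V = π·3.25² × L = 33.183072 × 1541.738752 = 51159.628619

L=1541.739 V=51159.629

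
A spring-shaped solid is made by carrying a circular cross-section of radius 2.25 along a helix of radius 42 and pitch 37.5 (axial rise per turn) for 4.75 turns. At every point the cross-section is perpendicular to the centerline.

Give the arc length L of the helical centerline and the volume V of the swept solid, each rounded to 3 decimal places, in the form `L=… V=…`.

2πR = 2π·42 = 263.893783
per-turn = √(263.893783² + 37.5²) = √(69639.9287 + 1406.25) = √71046.1787 = 266.544891
L = 4.75 × 266.544891 = 1266.088230
V = π·2.25² × L = 15.904313 × 1266.088230 = 20136.263252

L=1266.088 V=20136.263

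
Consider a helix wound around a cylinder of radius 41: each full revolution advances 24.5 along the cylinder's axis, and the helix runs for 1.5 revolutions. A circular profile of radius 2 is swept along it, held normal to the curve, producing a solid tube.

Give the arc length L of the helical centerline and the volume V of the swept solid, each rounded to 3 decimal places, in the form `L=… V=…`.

L=388.160 V=4877.756

2πR = 2π·41 = 257.610598
per-turn = √(257.610598² + 24.5²) = √(66363.2200 + 600.25) = √66963.4700 = 258.773009
L = 1.5 × 258.773009 = 388.159513
V = π·2² × L = 12.566371 × 388.159513 = 4877.756297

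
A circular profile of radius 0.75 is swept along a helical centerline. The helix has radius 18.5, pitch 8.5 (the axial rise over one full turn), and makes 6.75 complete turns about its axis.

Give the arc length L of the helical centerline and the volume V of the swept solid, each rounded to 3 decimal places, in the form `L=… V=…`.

L=786.708 V=1390.227

2πR = 2π·18.5 = 116.238928
per-turn = √(116.238928² + 8.5²) = √(13511.4884 + 72.25) = √13583.7384 = 116.549296
L = 6.75 × 116.549296 = 786.707749
V = π·0.75² × L = 1.767146 × 786.707749 = 1390.227347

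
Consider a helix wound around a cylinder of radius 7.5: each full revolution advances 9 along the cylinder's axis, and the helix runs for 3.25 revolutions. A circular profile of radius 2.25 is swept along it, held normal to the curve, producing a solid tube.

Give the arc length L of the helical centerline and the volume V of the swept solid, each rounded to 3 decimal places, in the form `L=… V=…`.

2πR = 2π·7.5 = 47.123890
per-turn = √(47.123890² + 9²) = √(2220.6610 + 81) = √2301.6610 = 47.975629
L = 3.25 × 47.975629 = 155.920795
V = π·2.25² × L = 15.904313 × 155.920795 = 2479.813092

L=155.921 V=2479.813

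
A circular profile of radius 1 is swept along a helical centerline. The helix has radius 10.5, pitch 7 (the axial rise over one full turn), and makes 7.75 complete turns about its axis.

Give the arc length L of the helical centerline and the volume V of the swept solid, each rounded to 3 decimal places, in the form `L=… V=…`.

L=514.164 V=1615.294

2πR = 2π·10.5 = 65.973446
per-turn = √(65.973446² + 7²) = √(4352.4955 + 49) = √4401.4955 = 66.343768
L = 7.75 × 66.343768 = 514.164201
V = π·1² × L = 3.141593 × 514.164201 = 1615.294478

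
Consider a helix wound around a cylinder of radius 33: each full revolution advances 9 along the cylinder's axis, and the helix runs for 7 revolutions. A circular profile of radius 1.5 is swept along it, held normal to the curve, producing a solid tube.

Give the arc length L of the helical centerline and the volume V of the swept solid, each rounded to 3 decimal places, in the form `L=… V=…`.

L=1452.782 V=10269.114

2πR = 2π·33 = 207.345115
per-turn = √(207.345115² + 9²) = √(42991.9968 + 81) = √43072.9968 = 207.540350
L = 7 × 207.540350 = 1452.782448
V = π·1.5² × L = 7.068583 × 1452.782448 = 10269.114000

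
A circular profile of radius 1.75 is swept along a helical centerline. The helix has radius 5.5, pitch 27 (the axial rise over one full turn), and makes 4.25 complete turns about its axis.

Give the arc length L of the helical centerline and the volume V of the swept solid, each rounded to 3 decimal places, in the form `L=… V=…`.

L=186.382 V=1793.204

2πR = 2π·5.5 = 34.557519
per-turn = √(34.557519² + 27²) = √(1194.2221 + 729) = √1923.2221 = 43.854557
L = 4.25 × 43.854557 = 186.381865
V = π·1.75² × L = 9.621128 × 186.381865 = 1793.203691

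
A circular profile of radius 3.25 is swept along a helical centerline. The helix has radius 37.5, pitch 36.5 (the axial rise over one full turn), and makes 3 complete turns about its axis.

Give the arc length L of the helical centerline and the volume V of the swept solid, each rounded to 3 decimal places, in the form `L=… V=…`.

L=715.289 V=23735.501

2πR = 2π·37.5 = 235.619449
per-turn = √(235.619449² + 36.5²) = √(55516.5248 + 1332.25) = √56848.7748 = 238.429811
L = 3 × 238.429811 = 715.289433
V = π·3.25² × L = 33.183072 × 715.289433 = 23735.501041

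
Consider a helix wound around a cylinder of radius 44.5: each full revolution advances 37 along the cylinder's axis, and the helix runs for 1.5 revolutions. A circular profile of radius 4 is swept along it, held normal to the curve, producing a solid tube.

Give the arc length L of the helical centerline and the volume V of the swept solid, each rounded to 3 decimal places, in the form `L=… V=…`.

2πR = 2π·44.5 = 279.601746
per-turn = √(279.601746² + 37²) = √(78177.1365 + 1369) = √79546.1365 = 282.039246
L = 1.5 × 282.039246 = 423.058869
V = π·4² × L = 50.265482 × 423.058869 = 21265.258182

L=423.059 V=21265.258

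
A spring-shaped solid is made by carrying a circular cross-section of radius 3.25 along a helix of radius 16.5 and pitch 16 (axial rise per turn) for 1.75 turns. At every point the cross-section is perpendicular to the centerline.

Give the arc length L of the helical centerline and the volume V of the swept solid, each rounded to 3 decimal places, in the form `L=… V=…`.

2πR = 2π·16.5 = 103.672558
per-turn = √(103.672558² + 16²) = √(10747.9992 + 256) = √11003.9992 = 104.899948
L = 1.75 × 104.899948 = 183.574910
V = π·3.25² × L = 33.183072 × 183.574910 = 6091.579525

L=183.575 V=6091.580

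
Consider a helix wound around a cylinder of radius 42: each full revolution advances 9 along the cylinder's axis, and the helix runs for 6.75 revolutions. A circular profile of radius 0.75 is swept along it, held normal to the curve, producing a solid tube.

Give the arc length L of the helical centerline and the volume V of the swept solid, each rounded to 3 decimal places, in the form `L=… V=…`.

2πR = 2π·42 = 263.893783
per-turn = √(263.893783² + 9²) = √(69639.9287 + 81) = √69720.9287 = 264.047209
L = 6.75 × 264.047209 = 1782.318662
V = π·0.75² × L = 1.767146 × 1782.318662 = 3149.617058

L=1782.319 V=3149.617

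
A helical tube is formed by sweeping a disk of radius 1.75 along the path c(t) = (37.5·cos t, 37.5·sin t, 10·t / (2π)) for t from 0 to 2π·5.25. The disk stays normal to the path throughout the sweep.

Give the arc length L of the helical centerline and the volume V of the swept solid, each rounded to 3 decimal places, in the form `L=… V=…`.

L=1238.116 V=11912.069

2πR = 2π·37.5 = 235.619449
per-turn = √(235.619449² + 10²) = √(55516.5248 + 100) = √55616.5248 = 235.831560
L = 5.25 × 235.831560 = 1238.115691
V = π·1.75² × L = 9.621128 × 1238.115691 = 11912.068922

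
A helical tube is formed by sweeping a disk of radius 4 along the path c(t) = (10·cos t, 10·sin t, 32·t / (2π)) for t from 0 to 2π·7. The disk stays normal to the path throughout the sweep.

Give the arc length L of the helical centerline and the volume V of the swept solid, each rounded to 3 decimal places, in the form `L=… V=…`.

2πR = 2π·10 = 62.831853
per-turn = √(62.831853² + 32²) = √(3947.8418 + 1024) = √4971.8418 = 70.511288
L = 7 × 70.511288 = 493.579017
V = π·4² × L = 50.265482 × 493.579017 = 24809.987433

L=493.579 V=24809.987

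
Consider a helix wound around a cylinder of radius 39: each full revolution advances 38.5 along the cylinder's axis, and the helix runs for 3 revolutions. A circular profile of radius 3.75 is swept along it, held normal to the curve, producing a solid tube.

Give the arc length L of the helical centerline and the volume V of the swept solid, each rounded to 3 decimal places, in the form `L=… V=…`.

L=744.151 V=32875.572

2πR = 2π·39 = 245.044227
per-turn = √(245.044227² + 38.5²) = √(60046.6732 + 1482.25) = √61528.9232 = 248.050243
L = 3 × 248.050243 = 744.150730
V = π·3.75² × L = 44.178647 × 744.150730 = 32875.572175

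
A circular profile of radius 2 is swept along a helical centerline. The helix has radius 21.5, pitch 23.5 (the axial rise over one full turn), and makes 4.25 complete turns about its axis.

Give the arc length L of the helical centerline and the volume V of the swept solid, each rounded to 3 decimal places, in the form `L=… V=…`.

L=582.748 V=7323.033

2πR = 2π·21.5 = 135.088484
per-turn = √(135.088484² + 23.5²) = √(18248.8985 + 552.25) = √18801.1485 = 137.117280
L = 4.25 × 137.117280 = 582.748441
V = π·2² × L = 12.566371 × 582.748441 = 7323.032884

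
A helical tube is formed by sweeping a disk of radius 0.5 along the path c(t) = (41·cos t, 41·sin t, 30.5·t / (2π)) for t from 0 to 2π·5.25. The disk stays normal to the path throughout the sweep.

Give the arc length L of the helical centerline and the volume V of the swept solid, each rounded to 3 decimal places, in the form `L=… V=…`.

2πR = 2π·41 = 257.610598
per-turn = √(257.610598² + 30.5²) = √(66363.2200 + 930.25) = √67293.4700 = 259.409849
L = 5.25 × 259.409849 = 1361.901710
V = π·0.5² × L = 0.785398 × 1361.901710 = 1069.635101

L=1361.902 V=1069.635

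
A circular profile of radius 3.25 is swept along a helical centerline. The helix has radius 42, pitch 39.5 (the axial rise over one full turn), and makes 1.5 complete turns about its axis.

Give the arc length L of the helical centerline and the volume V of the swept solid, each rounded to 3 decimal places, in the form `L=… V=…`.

2πR = 2π·42 = 263.893783
per-turn = √(263.893783² + 39.5²) = √(69639.9287 + 1560.25) = √71200.1787 = 266.833616
L = 1.5 × 266.833616 = 400.250424
V = π·3.25² × L = 33.183072 × 400.250424 = 13281.538802

L=400.250 V=13281.539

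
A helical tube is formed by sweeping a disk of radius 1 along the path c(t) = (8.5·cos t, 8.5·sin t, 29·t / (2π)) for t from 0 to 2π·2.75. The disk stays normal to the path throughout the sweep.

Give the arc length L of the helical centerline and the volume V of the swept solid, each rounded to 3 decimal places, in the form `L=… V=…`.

2πR = 2π·8.5 = 53.407075
per-turn = √(53.407075² + 29²) = √(2852.3157 + 841) = √3693.3157 = 60.772656
L = 2.75 × 60.772656 = 167.124803
V = π·1² × L = 3.141593 × 167.124803 = 525.038053

L=167.125 V=525.038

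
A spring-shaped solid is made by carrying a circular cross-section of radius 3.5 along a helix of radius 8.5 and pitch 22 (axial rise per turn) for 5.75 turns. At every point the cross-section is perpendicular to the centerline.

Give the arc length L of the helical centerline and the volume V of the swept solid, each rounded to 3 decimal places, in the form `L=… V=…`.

2πR = 2π·8.5 = 53.407075
per-turn = √(53.407075² + 22²) = √(2852.3157 + 484) = √3336.3157 = 57.760849
L = 5.75 × 57.760849 = 332.124881
V = π·3.5² × L = 38.484510 × 332.124881 = 12781.663325

L=332.125 V=12781.663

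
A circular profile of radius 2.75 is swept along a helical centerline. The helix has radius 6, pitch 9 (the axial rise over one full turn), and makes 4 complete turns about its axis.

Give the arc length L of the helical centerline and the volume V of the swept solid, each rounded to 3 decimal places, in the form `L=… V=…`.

2πR = 2π·6 = 37.699112
per-turn = √(37.699112² + 9²) = √(1421.2230 + 81) = √1502.2230 = 38.758522
L = 4 × 38.758522 = 155.034088
V = π·2.75² × L = 23.758294 × 155.034088 = 3683.345519

L=155.034 V=3683.346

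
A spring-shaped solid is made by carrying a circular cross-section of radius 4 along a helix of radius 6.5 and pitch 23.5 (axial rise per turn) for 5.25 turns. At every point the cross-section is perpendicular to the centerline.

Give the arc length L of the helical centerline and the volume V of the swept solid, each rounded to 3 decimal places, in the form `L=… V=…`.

L=247.375 V=12434.448

2πR = 2π·6.5 = 40.840704
per-turn = √(40.840704² + 23.5²) = √(1667.9631 + 552.25) = √2220.2131 = 47.119138
L = 5.25 × 47.119138 = 247.375473
V = π·4² × L = 50.265482 × 247.375473 = 12434.447512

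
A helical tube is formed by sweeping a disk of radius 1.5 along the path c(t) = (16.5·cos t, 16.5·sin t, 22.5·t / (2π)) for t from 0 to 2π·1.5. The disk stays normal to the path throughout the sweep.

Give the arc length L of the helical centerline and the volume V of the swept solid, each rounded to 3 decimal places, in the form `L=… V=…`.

L=159.129 V=1124.817

2πR = 2π·16.5 = 103.672558
per-turn = √(103.672558² + 22.5²) = √(10747.9992 + 506.25) = √11254.2492 = 106.086046
L = 1.5 × 106.086046 = 159.129069
V = π·1.5² × L = 7.068583 × 159.129069 = 1124.817109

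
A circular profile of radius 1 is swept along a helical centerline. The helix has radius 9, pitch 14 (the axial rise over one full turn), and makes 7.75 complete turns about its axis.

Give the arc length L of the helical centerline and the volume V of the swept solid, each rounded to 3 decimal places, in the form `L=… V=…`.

L=451.483 V=1418.377

2πR = 2π·9 = 56.548668
per-turn = √(56.548668² + 14²) = √(3197.7518 + 196) = √3393.7518 = 58.255917
L = 7.75 × 58.255917 = 451.483354
V = π·1² × L = 3.141593 × 451.483354 = 1418.376789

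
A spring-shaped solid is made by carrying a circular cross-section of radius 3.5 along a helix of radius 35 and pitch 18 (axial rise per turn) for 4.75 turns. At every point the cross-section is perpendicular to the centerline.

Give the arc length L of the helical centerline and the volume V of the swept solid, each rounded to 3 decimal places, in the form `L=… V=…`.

2πR = 2π·35 = 219.911486
per-turn = √(219.911486² + 18²) = √(48361.0616 + 324) = √48685.0616 = 220.646916
L = 4.75 × 220.646916 = 1048.072851
V = π·3.5² × L = 38.484510 × 1048.072851 = 40334.570132

L=1048.073 V=40334.570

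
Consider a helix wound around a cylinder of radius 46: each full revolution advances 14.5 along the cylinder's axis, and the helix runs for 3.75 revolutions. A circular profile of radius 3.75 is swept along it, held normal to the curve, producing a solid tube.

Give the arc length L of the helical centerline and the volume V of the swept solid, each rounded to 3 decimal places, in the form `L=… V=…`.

L=1085.213 V=47943.222

2πR = 2π·46 = 289.026524
per-turn = √(289.026524² + 14.5²) = √(83536.3317 + 210.25) = √83746.5817 = 289.390017
L = 3.75 × 289.390017 = 1085.212562
V = π·3.75² × L = 44.178647 × 1085.212562 = 47943.222356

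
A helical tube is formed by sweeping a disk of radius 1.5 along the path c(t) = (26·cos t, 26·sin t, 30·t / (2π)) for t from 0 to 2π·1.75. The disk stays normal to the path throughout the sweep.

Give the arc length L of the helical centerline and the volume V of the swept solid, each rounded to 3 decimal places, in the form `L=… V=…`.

L=290.666 V=2054.593

2πR = 2π·26 = 163.362818
per-turn = √(163.362818² + 30²) = √(26687.4103 + 900) = √27587.4103 = 166.094582
L = 1.75 × 166.094582 = 290.665519
V = π·1.5² × L = 7.068583 × 290.665519 = 2054.593484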